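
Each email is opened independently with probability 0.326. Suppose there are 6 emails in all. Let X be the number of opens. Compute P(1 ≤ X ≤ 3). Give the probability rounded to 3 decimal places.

0.813

X ~ Binomial(6, 0.326); P(1 ≤ X ≤ 3) = Σ C(6,k) p^k (1−p)^(6−k) over k:
  k=1: C(6,1)·0.326^1·0.674^5 = 0.27206
  k=2: C(6,2)·0.326^2·0.674^4 = 0.32898
  k=3: C(6,3)·0.326^3·0.674^3 = 0.21216
Total = 0.81320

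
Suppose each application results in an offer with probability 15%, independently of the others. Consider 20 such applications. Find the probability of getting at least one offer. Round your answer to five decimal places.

P(at least one) = 1 − P(none) = 1 − (1 − 0.15)^20
= 1 − 0.0387595 = 0.9612405

0.96124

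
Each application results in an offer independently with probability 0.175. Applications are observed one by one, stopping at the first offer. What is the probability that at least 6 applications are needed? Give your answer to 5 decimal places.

0.38218

Y = number of applications to the first success; geometric, p = 0.175.
P(Y > 5) = P(first 5 all fail) = (1−p)^5 = 0.3821816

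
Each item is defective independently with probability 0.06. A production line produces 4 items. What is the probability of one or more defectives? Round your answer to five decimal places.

P(at least one) = 1 − P(none) = 1 − (1 − 0.06)^4
= 1 − 0.7807490 = 0.2192510

0.21925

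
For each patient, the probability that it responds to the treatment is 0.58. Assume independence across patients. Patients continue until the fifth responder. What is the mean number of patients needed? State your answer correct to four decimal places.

Y = total patients until the fifth success; negative binomial with r=5, p=0.58.
E[Y] = r / p = 5 / 0.58 = 8.620690

8.6207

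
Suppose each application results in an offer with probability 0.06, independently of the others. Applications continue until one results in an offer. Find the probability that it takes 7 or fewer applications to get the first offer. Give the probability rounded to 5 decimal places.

Y = number of applications to the first success; geometric, p = 0.06.
P(Y ≤ 7) = 1 − (1−p)^7 = 1 − 0.6484776 = 0.3515224

0.35152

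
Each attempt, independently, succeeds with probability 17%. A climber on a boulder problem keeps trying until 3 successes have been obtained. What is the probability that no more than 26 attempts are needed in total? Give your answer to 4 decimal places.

Finishing within 26 attempts ⇔ at least 3 successes in the first 26. With X ~ Binomial(26, 0.17), P(Y ≤ 26) = 1 − P(X ≤ 2).
  k=0: C(26,0)·0.17^0·0.83^26 = 0.007871
  k=1: C(26,1)·0.17^1·0.83^25 = 0.041915
  k=2: C(26,2)·0.17^2·0.83^24 = 0.107314
1 − 0.157100 = 0.842900

0.8429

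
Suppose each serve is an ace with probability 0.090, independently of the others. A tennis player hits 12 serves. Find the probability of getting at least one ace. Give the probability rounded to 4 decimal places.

0.6775

P(at least one) = 1 − P(none) = 1 − (1 − 0.09)^12
= 1 − 0.322475 = 0.677525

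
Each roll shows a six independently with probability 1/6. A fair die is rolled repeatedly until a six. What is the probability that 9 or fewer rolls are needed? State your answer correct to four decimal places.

0.8062

Y = number of rolls to the first success; geometric, p = 0.166667.
P(Y ≤ 9) = 1 − (1−p)^9 = 1 − 0.193807 = 0.806193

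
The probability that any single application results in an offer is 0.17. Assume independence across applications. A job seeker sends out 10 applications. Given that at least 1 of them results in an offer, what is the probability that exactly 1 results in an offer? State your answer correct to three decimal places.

X ~ Binomial(10, 0.17). Want P(X=1 | X≥1) = P(X=1) / P(X≥1).
P(X=1) = C(10,1)·0.17^1·0.83^9 = 0.31780
P(X≥1) = 1 − 0.15516 = 0.84484
Ratio = 0.31780 / 0.84484 = 0.37616

0.376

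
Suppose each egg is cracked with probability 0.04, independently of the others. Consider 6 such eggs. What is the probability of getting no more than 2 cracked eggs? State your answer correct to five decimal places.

X ~ Binomial(6, 0.04); P(X ≤ 2) = Σ C(6,k) p^k (1−p)^(6−k) over k:
  k=0: C(6,0)·0.04^0·0.96^6 = 0.7827578
  k=1: C(6,1)·0.04^1·0.96^5 = 0.1956894
  k=2: C(6,2)·0.04^2·0.96^4 = 0.0203843
Total = 0.9988316

0.99883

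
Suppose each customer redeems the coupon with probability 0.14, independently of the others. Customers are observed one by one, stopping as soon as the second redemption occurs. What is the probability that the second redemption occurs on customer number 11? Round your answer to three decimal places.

Y = trial on which the second success occurs; negative binomial, r=2, p=0.14.
P(Y=11) = C(10,1) · p^2 · (1−p)^9
= 10 · 0.0196 · 0.25733 = 0.05044

0.050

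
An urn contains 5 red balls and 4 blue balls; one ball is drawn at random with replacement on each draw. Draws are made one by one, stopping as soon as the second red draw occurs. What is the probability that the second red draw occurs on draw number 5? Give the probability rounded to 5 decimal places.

Y = trial on which the second success occurs; negative binomial, r=2, p=0.555556.
P(Y=5) = C(4,1) · p^2 · (1−p)^3
= 4 · 0.30864 · 0.087791 = 0.1083846

0.10838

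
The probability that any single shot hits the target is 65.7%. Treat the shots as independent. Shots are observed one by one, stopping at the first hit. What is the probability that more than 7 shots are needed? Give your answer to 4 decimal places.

Y = number of shots to the first success; geometric, p = 0.657.
P(Y > 7) = P(first 7 all fail) = (1−p)^7 = 0.000559

0.0006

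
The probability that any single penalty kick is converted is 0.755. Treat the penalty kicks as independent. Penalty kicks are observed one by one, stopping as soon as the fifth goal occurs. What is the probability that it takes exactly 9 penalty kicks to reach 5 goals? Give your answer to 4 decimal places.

0.0619

Y = trial on which the fifth success occurs; negative binomial, r=5, p=0.755.
P(Y=9) = C(8,4) · p^5 · (1−p)^4
= 70 · 0.24532 · 0.003603 = 0.061872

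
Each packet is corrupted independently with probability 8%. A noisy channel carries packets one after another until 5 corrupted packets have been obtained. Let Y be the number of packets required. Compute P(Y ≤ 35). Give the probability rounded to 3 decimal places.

0.144

Finishing within 35 packets ⇔ at least 5 successes in the first 35. With X ~ Binomial(35, 0.08), P(Y ≤ 35) = 1 − P(X ≤ 4).
  k=0: C(35,0)·0.08^0·0.92^35 = 0.05402
  k=1: C(35,1)·0.08^1·0.92^34 = 0.16442
  k=2: C(35,2)·0.08^2·0.92^33 = 0.24305
  k=3: C(35,3)·0.08^3·0.92^32 = 0.23248
  k=4: C(35,4)·0.08^4·0.92^31 = 0.16173
1 − 0.85570 = 0.14430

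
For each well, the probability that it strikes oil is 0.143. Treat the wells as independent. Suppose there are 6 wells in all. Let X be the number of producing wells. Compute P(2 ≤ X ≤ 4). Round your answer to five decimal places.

X ~ Binomial(6, 0.143); P(2 ≤ X ≤ 4) = Σ C(6,k) p^k (1−p)^(6−k) over k:
  k=2: C(6,2)·0.143^2·0.857^4 = 0.1654576
  k=3: C(6,3)·0.143^3·0.857^3 = 0.0368113
  k=4: C(6,4)·0.143^4·0.857^2 = 0.0046068
Total = 0.2068756

0.20688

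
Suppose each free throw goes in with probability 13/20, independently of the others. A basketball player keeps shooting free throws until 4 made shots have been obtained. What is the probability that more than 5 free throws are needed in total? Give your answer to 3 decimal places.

Needing more than 5 free throws ⇔ fewer than 4 successes in the first 5. With X ~ Binomial(5, 0.65), P(Y > 5) = P(X ≤ 3).
  k=0: C(5,0)·0.65^0·0.35^5 = 0.00525
  k=1: C(5,1)·0.65^1·0.35^4 = 0.04877
  k=2: C(5,2)·0.65^2·0.35^3 = 0.18115
  k=3: C(5,3)·0.65^3·0.35^2 = 0.33642
P(X ≤ 3) = 0.57159

0.572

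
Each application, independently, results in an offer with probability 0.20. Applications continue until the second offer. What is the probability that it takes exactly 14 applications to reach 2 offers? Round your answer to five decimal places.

Y = trial on which the second success occurs; negative binomial, r=2, p=0.20.
P(Y=14) = C(13,1) · p^2 · (1−p)^12
= 13 · 0.04 · 0.068719 = 0.0357341

0.03573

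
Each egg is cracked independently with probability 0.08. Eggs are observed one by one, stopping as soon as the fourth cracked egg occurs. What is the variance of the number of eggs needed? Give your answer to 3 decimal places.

Y = total eggs until the fourth success; negative binomial with r=4, p=0.08.
Var(Y) = r(1−p)/p² = 4·0.92 / 0.08² = 575.00000

575.000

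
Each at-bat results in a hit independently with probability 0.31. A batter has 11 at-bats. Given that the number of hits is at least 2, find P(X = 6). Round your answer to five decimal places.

X ~ Binomial(11, 0.31). Want P(X=6 | X≥2) = P(X=6) / P(X≥2).
P(X=6) = C(11,6)·0.31^6·0.69^5 = 0.0641295
P(X≥2) = 1 − 0.0168787 − 0.0834152 = 0.8997060
Ratio = 0.0641295 / 0.8997060 = 0.0712782

0.07128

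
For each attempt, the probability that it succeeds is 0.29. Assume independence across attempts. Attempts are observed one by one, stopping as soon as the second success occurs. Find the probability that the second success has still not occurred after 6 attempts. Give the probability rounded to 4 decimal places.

Needing more than 6 attempts ⇔ fewer than 2 successes in the first 6. With X ~ Binomial(6, 0.29), P(Y > 6) = P(X ≤ 1).
  k=0: C(6,0)·0.29^0·0.71^6 = 0.128100
  k=1: C(6,1)·0.29^1·0.71^5 = 0.313936
P(X ≤ 1) = 0.442036

0.4420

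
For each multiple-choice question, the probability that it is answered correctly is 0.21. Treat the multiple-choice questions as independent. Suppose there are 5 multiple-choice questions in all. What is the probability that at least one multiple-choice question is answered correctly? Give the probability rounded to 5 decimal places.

P(at least one) = 1 − P(none) = 1 − (1 − 0.21)^5
= 1 − 0.3077056 = 0.6922944

0.69229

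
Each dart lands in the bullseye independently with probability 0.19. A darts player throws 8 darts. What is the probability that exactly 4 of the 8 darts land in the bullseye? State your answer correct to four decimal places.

0.0393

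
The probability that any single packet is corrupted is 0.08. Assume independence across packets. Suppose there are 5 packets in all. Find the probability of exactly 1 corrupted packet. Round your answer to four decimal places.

0.2866

X ~ Binomial(n=5, p=0.08).
P(X=1) = C(5,1) · p^1 · (1−p)^4
= 5 · 0.08 · 0.71639 = 0.286557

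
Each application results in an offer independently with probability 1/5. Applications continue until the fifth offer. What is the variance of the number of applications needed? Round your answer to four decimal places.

Y = total applications until the fifth success; negative binomial with r=5, p=0.20.
Var(Y) = r(1−p)/p² = 5·0.80 / 0.20² = 100.000000

100.0000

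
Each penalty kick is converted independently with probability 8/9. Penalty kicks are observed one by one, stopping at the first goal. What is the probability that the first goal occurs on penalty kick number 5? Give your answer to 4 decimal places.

Geometric (trials to first success), p = 0.888889.
P(Y = 5) = (1−p)^4 · p = 0.00015242 · 0.888889 = 0.000135

0.0001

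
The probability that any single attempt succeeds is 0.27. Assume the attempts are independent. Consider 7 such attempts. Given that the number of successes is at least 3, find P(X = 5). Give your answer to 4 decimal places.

X ~ Binomial(7, 0.27). Want P(X=5 | X≥3) = P(X=5) / P(X≥3).
P(X=5) = C(7,5)·0.27^5·0.73^2 = 0.016058
P(X≥3) = 1 − 0.110474 − 0.286022 − 0.317367 = 0.286138
Ratio = 0.016058 / 0.286138 = 0.056119

0.0561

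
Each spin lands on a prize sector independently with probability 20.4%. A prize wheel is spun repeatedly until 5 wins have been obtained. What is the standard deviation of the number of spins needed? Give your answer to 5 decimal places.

9.77938

Y = total spins until the fifth success; negative binomial with r=5, p=0.204.
SD(Y) = √[r(1−p)/p²] = √(95.6362937) = 9.7793811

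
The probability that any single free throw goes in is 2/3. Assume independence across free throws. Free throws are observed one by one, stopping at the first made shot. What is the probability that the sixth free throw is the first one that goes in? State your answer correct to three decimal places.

0.003

Geometric (trials to first success), p = 0.666667.
P(Y = 6) = (1−p)^5 · p = 0.0041152 · 0.666667 = 0.00274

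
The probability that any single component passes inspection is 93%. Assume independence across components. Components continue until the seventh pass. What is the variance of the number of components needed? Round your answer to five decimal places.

Y = total components until the seventh success; negative binomial with r=7, p=0.93.
Var(Y) = r(1−p)/p² = 7·0.07 / 0.93² = 0.5665395

0.56654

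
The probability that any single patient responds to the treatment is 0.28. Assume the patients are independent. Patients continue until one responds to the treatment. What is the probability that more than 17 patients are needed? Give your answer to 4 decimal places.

0.0038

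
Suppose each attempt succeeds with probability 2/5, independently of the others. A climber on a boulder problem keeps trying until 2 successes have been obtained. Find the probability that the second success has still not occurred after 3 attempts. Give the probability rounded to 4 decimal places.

Needing more than 3 attempts ⇔ fewer than 2 successes in the first 3. With X ~ Binomial(3, 0.40), P(Y > 3) = P(X ≤ 1).
  k=0: C(3,0)·0.40^0·0.60^3 = 0.216000
  k=1: C(3,1)·0.40^1·0.60^2 = 0.432000
P(X ≤ 1) = 0.648000

0.6480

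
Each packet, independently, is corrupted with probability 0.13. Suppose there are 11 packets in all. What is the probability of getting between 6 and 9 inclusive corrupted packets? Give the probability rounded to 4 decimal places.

0.0012

X ~ Binomial(11, 0.13); P(6 ≤ X ≤ 9) = Σ C(11,k) p^k (1−p)^(11−k) over k:
  k=6: C(11,6)·0.13^6·0.87^5 = 0.001111
  k=7: C(11,7)·0.13^7·0.87^4 = 0.000119
  k=8: C(11,8)·0.13^8·0.87^3 = 0.000009
  k=9: C(11,9)·0.13^9·0.87^2 = 0.000000
Total = 0.001239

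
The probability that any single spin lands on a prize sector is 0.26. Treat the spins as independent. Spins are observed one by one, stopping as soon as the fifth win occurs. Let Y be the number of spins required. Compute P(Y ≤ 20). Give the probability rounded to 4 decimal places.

Finishing within 20 spins ⇔ at least 5 successes in the first 20. With X ~ Binomial(20, 0.26), P(Y ≤ 20) = 1 − P(X ≤ 4).
  k=0: C(20,0)·0.26^0·0.74^20 = 0.002425
  k=1: C(20,1)·0.26^1·0.74^19 = 0.017038
  k=2: C(20,2)·0.26^2·0.74^18 = 0.056868
  k=3: C(20,3)·0.26^3·0.74^17 = 0.119885
  k=4: C(20,4)·0.26^4·0.74^16 = 0.179017
1 − 0.375232 = 0.624768

0.6248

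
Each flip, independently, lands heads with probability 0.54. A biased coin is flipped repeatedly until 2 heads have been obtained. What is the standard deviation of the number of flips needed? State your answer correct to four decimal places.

Y = total flips until the second success; negative binomial with r=2, p=0.54.
SD(Y) = √[r(1−p)/p²] = √(3.155007) = 1.776234

1.7762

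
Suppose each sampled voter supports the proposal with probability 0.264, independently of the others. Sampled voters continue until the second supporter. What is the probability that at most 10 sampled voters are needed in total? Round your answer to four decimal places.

0.7861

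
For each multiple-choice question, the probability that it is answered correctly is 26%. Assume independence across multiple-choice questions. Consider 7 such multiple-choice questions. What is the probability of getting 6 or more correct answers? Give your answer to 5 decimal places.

0.00168

X ~ Binomial(7, 0.26); P(X ≥ 6) = Σ C(7,k) p^k (1−p)^(7−k) over k:
  k=6: C(7,6)·0.26^6·0.74^1 = 0.0016002
  k=7: C(7,7)·0.26^7·0.74^0 = 0.0000803
Total = 0.0016805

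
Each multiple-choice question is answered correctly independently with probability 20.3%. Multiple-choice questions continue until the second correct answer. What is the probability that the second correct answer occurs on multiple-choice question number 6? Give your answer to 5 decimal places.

0.08314

Y = trial on which the second success occurs; negative binomial, r=2, p=0.203.
P(Y=6) = C(5,1) · p^2 · (1−p)^4
= 5 · 0.041209 · 0.40349 = 0.0831372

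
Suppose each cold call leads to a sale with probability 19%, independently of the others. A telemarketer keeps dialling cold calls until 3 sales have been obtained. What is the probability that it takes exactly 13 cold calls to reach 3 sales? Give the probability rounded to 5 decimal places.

Y = trial on which the third success occurs; negative binomial, r=3, p=0.19.
P(Y=13) = C(12,2) · p^3 · (1−p)^10
= 66 · 0.006859 · 0.12158 = 0.0550370

0.05504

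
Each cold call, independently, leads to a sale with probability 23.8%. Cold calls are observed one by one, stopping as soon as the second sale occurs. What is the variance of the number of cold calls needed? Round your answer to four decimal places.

Y = total cold calls until the second success; negative binomial with r=2, p=0.238.
Var(Y) = r(1−p)/p² = 2·0.762 / 0.238² = 26.904880

26.9049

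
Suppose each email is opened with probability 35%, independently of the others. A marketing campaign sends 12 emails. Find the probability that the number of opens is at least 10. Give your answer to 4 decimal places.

X ~ Binomial(12, 0.35); P(X ≥ 10) = Σ C(12,k) p^k (1−p)^(12−k) over k:
  k=10: C(12,10)·0.35^10·0.65^2 = 0.000769
  k=11: C(12,11)·0.35^11·0.65^1 = 0.000075
  k=12: C(12,12)·0.35^12·0.65^0 = 0.000003
Total = 0.000848

0.0008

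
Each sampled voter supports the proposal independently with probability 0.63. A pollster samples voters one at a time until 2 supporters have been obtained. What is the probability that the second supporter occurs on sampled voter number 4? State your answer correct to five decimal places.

0.16301

Y = trial on which the second success occurs; negative binomial, r=2, p=0.63.
P(Y=4) = C(3,1) · p^2 · (1−p)^2
= 3 · 0.3969 · 0.1369 = 0.1630068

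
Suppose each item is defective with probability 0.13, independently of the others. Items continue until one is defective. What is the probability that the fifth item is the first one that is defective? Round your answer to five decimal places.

0.07448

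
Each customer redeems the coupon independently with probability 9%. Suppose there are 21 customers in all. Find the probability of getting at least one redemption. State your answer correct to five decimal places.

0.86200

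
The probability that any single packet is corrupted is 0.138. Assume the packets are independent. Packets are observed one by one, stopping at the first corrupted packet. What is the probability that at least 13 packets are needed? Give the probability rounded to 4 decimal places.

Y = number of packets to the first success; geometric, p = 0.138.
P(Y > 12) = P(first 12 all fail) = (1−p)^12 = 0.168301

0.1683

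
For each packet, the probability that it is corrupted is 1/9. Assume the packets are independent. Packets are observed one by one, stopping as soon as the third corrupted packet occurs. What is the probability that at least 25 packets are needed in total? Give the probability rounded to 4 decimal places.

0.4921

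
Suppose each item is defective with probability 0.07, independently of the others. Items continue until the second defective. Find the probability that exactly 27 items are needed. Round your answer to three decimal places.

0.021

Y = trial on which the second success occurs; negative binomial, r=2, p=0.07.
P(Y=27) = C(26,1) · p^2 · (1−p)^25
= 26 · 0.0049 · 0.16296 = 0.02076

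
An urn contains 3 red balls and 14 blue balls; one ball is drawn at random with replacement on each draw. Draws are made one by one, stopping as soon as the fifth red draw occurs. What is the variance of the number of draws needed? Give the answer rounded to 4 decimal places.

Y = total draws until the fifth success; negative binomial with r=5, p=0.176471.
Var(Y) = r(1−p)/p² = 5·0.823529 / 0.176471² = 132.222222

132.2222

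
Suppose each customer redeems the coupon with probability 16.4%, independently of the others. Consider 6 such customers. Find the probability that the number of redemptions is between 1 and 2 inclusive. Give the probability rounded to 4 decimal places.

0.5989

X ~ Binomial(6, 0.164); P(1 ≤ X ≤ 2) = Σ C(6,k) p^k (1−p)^(6−k) over k:
  k=1: C(6,1)·0.164^1·0.836^5 = 0.401815
  k=2: C(6,2)·0.164^2·0.836^4 = 0.197063
Total = 0.598878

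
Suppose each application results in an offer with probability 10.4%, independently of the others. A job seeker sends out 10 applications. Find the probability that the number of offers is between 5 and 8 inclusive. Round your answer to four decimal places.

X ~ Binomial(10, 0.104); P(5 ≤ X ≤ 8) = Σ C(10,k) p^k (1−p)^(10−k) over k:
  k=5: C(10,5)·0.104^5·0.896^5 = 0.001771
  k=6: C(10,6)·0.104^6·0.896^4 = 0.000171
  k=7: C(10,7)·0.104^7·0.896^3 = 0.000011
  k=8: C(10,8)·0.104^8·0.896^2 = 0.000000
Total = 0.001954

0.0020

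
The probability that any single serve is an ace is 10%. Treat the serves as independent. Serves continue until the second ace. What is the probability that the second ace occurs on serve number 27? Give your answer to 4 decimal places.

0.0187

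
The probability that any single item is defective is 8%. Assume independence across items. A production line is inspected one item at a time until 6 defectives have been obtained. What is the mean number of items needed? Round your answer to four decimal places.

Y = total items until the sixth success; negative binomial with r=6, p=0.08.
E[Y] = r / p = 6 / 0.08 = 75.000000

75.0000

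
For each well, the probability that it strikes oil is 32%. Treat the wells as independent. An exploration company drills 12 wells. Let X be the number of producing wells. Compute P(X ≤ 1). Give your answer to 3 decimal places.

X ~ Binomial(12, 0.32); P(X ≤ 1) = Σ C(12,k) p^k (1−p)^(12−k) over k:
  k=0: C(12,0)·0.32^0·0.68^12 = 0.00977
  k=1: C(12,1)·0.32^1·0.68^11 = 0.05520
Total = 0.06497

0.065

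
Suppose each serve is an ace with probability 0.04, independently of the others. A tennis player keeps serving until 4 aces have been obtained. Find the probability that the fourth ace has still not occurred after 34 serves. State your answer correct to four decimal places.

Needing more than 34 serves ⇔ fewer than 4 successes in the first 34. With X ~ Binomial(34, 0.04), P(Y > 34) = P(X ≤ 3).
  k=0: C(34,0)·0.04^0·0.96^34 = 0.249587
  k=1: C(34,1)·0.04^1·0.96^33 = 0.353582
  k=2: C(34,2)·0.04^2·0.96^32 = 0.243087
  k=3: C(34,3)·0.04^3·0.96^31 = 0.108039
P(X ≤ 3) = 0.954295

0.9543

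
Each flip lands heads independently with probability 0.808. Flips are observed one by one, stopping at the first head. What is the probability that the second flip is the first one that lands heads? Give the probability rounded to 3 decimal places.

Geometric (trials to first success), p = 0.808.
P(Y = 2) = (1−p)^1 · p = 0.192 · 0.808 = 0.15514

0.155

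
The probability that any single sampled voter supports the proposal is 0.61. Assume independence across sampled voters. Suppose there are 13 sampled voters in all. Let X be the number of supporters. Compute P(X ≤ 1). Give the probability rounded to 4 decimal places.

X ~ Binomial(13, 0.61); P(X ≤ 1) = Σ C(13,k) p^k (1−p)^(13−k) over k:
  k=0: C(13,0)·0.61^0·0.39^13 = 0.000005
  k=1: C(13,1)·0.61^1·0.39^12 = 0.000098
Total = 0.000103

0.0001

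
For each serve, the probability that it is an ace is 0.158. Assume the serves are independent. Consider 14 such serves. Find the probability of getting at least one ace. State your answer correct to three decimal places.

0.910

P(at least one) = 1 − P(none) = 1 − (1 − 0.158)^14
= 1 − 0.09003 = 0.90997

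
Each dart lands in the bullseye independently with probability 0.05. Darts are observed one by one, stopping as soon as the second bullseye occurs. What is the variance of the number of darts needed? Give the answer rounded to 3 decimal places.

Y = total darts until the second success; negative binomial with r=2, p=0.05.
Var(Y) = r(1−p)/p² = 2·0.95 / 0.05² = 760.00000

760.000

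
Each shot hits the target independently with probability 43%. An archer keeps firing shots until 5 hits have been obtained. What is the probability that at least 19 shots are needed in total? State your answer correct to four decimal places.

Needing more than 18 shots ⇔ fewer than 5 successes in the first 18. With X ~ Binomial(18, 0.43), P(Y > 18) = P(X ≤ 4).
  k=0: C(18,0)·0.43^0·0.57^18 = 0.000040
  k=1: C(18,1)·0.43^1·0.57^17 = 0.000548
  k=2: C(18,2)·0.43^2·0.57^16 = 0.003513
  k=3: C(18,3)·0.43^3·0.57^15 = 0.014132
  k=4: C(18,4)·0.43^4·0.57^14 = 0.039980
P(X ≤ 4) = 0.058213

0.0582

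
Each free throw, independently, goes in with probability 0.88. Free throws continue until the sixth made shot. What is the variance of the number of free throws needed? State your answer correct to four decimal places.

0.9298

Y = total free throws until the sixth success; negative binomial with r=6, p=0.88.
Var(Y) = r(1−p)/p² = 6·0.12 / 0.88² = 0.929752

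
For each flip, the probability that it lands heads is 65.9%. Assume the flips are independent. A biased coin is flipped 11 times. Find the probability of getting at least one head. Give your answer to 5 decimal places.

P(at least one) = 1 − P(none) = 1 − (1 − 0.659)^11
= 1 − 0.0000072 = 0.9999928

0.99999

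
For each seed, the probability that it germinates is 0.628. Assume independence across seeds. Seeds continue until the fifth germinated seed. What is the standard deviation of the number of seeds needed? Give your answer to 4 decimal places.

2.1717

Y = total seeds until the fifth success; negative binomial with r=5, p=0.628.
SD(Y) = √[r(1−p)/p²] = √(4.716216) = 2.171685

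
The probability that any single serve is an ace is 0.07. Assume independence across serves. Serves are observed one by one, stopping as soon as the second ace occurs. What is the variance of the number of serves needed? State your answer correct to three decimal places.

379.592

Y = total serves until the second success; negative binomial with r=2, p=0.07.
Var(Y) = r(1−p)/p² = 2·0.93 / 0.07² = 379.59184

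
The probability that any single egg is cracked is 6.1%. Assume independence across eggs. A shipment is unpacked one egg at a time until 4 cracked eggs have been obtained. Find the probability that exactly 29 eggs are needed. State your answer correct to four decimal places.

0.0094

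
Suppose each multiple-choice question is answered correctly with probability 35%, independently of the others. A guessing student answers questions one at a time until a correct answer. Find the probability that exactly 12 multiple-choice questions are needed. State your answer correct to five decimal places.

0.00306

Geometric (trials to first success), p = 0.35.
P(Y = 12) = (1−p)^11 · p = 0.0087508 · 0.35 = 0.0030628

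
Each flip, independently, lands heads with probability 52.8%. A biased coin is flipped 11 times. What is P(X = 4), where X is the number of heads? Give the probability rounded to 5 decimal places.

0.13386

X ~ Binomial(n=11, p=0.528).
P(X=4) = C(11,4) · p^4 · (1−p)^7
= 330 · 0.077721 · 0.0052191 = 0.1338578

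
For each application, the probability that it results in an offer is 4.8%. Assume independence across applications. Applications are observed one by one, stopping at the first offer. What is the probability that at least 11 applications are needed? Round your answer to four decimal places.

0.6115

Y = number of applications to the first success; geometric, p = 0.048.
P(Y > 10) = P(first 10 all fail) = (1−p)^10 = 0.611462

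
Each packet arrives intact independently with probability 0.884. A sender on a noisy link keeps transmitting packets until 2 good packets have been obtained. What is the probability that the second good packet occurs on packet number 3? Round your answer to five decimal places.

Y = trial on which the second success occurs; negative binomial, r=2, p=0.884.
P(Y=3) = C(2,1) · p^2 · (1−p)^1
= 2 · 0.78146 · 0.116 = 0.1812978

0.18130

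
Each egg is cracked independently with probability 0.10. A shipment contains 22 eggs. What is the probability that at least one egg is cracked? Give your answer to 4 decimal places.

P(at least one) = 1 − P(none) = 1 − (1 − 0.10)^22
= 1 − 0.098477 = 0.901523

0.9015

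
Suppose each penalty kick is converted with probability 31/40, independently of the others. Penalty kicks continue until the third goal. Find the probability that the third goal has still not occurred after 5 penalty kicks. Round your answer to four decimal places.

Needing more than 5 penalty kicks ⇔ fewer than 3 successes in the first 5. With X ~ Binomial(5, 0.775), P(Y > 5) = P(X ≤ 2).
  k=0: C(5,0)·0.775^0·0.225^5 = 0.000577
  k=1: C(5,1)·0.775^1·0.225^4 = 0.009931
  k=2: C(5,2)·0.775^2·0.225^3 = 0.068415
P(X ≤ 2) = 0.078923

0.0789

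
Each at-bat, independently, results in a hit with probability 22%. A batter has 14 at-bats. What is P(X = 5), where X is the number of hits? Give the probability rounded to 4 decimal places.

X ~ Binomial(n=14, p=0.22).
P(X=5) = C(14,5) · p^5 · (1−p)^9
= 2002 · 0.00051536 · 0.10687 = 0.110263

0.1103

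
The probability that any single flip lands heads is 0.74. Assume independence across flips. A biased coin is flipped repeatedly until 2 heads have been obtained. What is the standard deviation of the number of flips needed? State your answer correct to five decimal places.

0.97447

Y = total flips until the second success; negative binomial with r=2, p=0.74.
SD(Y) = √[r(1−p)/p²] = √(0.9495982) = 0.9744733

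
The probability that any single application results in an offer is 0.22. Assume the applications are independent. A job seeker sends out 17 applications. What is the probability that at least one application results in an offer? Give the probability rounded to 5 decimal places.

0.98536

P(at least one) = 1 − P(none) = 1 − (1 − 0.22)^17
= 1 − 0.0146423 = 0.9853577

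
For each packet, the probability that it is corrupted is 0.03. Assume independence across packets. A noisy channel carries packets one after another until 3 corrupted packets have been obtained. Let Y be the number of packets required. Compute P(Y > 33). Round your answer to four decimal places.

Needing more than 33 packets ⇔ fewer than 3 successes in the first 33. With X ~ Binomial(33, 0.03), P(Y > 33) = P(X ≤ 2).
  k=0: C(33,0)·0.03^0·0.97^33 = 0.365988
  k=1: C(33,1)·0.03^1·0.97^32 = 0.373534
  k=2: C(33,2)·0.03^2·0.97^31 = 0.184842
P(X ≤ 2) = 0.924365

0.9244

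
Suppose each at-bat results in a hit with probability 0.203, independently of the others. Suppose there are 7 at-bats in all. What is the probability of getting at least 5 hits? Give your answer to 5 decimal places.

0.00500

X ~ Binomial(7, 0.203); P(X ≥ 5) = Σ C(7,k) p^k (1−p)^(7−k) over k:
  k=5: C(7,5)·0.203^5·0.797^2 = 0.0045985
  k=6: C(7,6)·0.203^6·0.797^1 = 0.0003904
  k=7: C(7,7)·0.203^7·0.797^0 = 0.0000142
Total = 0.0050031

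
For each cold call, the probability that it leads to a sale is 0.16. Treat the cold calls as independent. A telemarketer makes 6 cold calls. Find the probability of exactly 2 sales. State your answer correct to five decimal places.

0.19118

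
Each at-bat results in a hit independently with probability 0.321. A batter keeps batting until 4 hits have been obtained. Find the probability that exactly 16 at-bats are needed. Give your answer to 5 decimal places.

0.04639

Y = trial on which the fourth success occurs; negative binomial, r=4, p=0.321.
P(Y=16) = C(15,3) · p^4 · (1−p)^12
= 455 · 0.010617 · 0.0096037 = 0.0463947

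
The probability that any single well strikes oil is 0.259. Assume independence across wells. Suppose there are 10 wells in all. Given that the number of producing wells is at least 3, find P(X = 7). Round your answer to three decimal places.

0.008

X ~ Binomial(10, 0.259). Want P(X=7 | X≥3) = P(X=7) / P(X≥3).
P(X=7) = C(10,7)·0.259^7·0.741^3 = 0.00382
P(X≥3) = 1 − 0.04991 − 0.17445 − 0.27438 = 0.50126
Ratio = 0.00382 / 0.50126 = 0.00762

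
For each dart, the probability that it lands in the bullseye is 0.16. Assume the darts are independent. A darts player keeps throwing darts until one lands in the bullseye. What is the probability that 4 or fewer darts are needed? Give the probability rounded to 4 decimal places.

0.5021

Y = number of darts to the first success; geometric, p = 0.16.
P(Y ≤ 4) = 1 − (1−p)^4 = 1 − 0.497871 = 0.502129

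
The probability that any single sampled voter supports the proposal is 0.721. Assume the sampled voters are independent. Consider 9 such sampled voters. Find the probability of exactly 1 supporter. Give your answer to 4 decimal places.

0.0002

X ~ Binomial(n=9, p=0.721).
P(X=1) = C(9,1) · p^1 · (1−p)^8
= 9 · 0.721 · 3.6714e-05 = 0.000238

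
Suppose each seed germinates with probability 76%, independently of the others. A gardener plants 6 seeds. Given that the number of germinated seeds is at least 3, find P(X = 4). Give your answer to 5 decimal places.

0.29795

X ~ Binomial(6, 0.76). Want P(X=4 | X≥3) = P(X=4) / P(X≥3).
P(X=4) = C(6,4)·0.76^4·0.24^2 = 0.2882492
P(X≥3) = 1 − 0.0001911 − 0.0036310 − 0.0287451 = 0.9674329
Ratio = 0.2882492 / 0.9674329 = 0.2979527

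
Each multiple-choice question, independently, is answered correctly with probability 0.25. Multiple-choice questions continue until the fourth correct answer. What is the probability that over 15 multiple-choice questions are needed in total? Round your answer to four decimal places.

0.4613

Needing more than 15 multiple-choice questions ⇔ fewer than 4 successes in the first 15. With X ~ Binomial(15, 0.25), P(Y > 15) = P(X ≤ 3).
  k=0: C(15,0)·0.25^0·0.75^15 = 0.013363
  k=1: C(15,1)·0.25^1·0.75^14 = 0.066817
  k=2: C(15,2)·0.25^2·0.75^13 = 0.155907
  k=3: C(15,3)·0.25^3·0.75^12 = 0.225199
P(X ≤ 3) = 0.461287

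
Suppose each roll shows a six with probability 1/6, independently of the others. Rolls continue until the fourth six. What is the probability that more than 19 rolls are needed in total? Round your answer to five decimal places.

Needing more than 19 rolls ⇔ fewer than 4 successes in the first 19. With X ~ Binomial(19, 0.166667), P(Y > 19) = P(X ≤ 3).
  k=0: C(19,0)·0.166667^0·0.833333^19 = 0.0313009
  k=1: C(19,1)·0.166667^1·0.833333^18 = 0.1189433
  k=2: C(19,2)·0.166667^2·0.833333^17 = 0.2140979
  k=3: C(19,3)·0.166667^3·0.833333^16 = 0.2426443
P(X ≤ 3) = 0.6069864

0.60699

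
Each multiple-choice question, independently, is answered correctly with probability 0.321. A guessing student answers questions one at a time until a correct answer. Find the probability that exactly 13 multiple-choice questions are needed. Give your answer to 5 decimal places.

0.00308

Geometric (trials to first success), p = 0.321.
P(Y = 13) = (1−p)^12 · p = 0.0096037 · 0.321 = 0.0030828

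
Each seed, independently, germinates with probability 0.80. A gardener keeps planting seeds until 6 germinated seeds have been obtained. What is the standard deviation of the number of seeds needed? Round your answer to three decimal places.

1.369

Y = total seeds until the sixth success; negative binomial with r=6, p=0.80.
SD(Y) = √[r(1−p)/p²] = √(1.87500) = 1.36931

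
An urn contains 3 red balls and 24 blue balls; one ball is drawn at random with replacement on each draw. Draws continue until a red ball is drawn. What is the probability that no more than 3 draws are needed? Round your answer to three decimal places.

Y = number of draws to the first success; geometric, p = 0.111111.
P(Y ≤ 3) = 1 − (1−p)^3 = 1 − 0.70233 = 0.29767

0.298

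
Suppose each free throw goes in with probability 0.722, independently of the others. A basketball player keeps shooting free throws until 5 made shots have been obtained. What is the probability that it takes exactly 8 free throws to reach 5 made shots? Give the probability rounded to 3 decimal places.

Y = trial on which the fifth success occurs; negative binomial, r=5, p=0.722.
P(Y=8) = C(7,4) · p^5 · (1−p)^3
= 35 · 0.19619 · 0.021485 = 0.14753

0.148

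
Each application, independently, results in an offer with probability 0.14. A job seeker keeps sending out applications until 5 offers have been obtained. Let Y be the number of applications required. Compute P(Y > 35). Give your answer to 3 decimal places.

0.446

Needing more than 35 applications ⇔ fewer than 5 successes in the first 35. With X ~ Binomial(35, 0.14), P(Y > 35) = P(X ≤ 4).
  k=0: C(35,0)·0.14^0·0.86^35 = 0.00510
  k=1: C(35,1)·0.14^1·0.86^34 = 0.02905
  k=2: C(35,2)·0.14^2·0.86^33 = 0.08039
  k=3: C(35,3)·0.14^3·0.86^32 = 0.14396
  k=4: C(35,4)·0.14^4·0.86^31 = 0.18748
P(X ≤ 4) = 0.44599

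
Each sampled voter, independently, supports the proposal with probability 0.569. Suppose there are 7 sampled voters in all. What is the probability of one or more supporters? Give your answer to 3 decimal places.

P(at least one) = 1 − P(none) = 1 − (1 − 0.569)^7
= 1 − 0.00276 = 0.99724

0.997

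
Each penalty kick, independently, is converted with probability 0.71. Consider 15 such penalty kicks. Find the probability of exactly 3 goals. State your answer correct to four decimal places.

0.0001

X ~ Binomial(n=15, p=0.71).
P(X=3) = C(15,3) · p^3 · (1−p)^12
= 455 · 0.35791 · 3.5381e-07 = 0.000058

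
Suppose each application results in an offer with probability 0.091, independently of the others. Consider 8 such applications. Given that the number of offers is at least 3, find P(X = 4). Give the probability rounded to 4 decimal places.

0.1102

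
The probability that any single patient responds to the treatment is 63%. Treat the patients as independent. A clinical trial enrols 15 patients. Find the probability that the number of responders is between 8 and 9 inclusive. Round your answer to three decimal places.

X ~ Binomial(15, 0.63); P(8 ≤ X ≤ 9) = Σ C(15,k) p^k (1−p)^(15−k) over k:
  k=8: C(15,8)·0.63^8·0.37^7 = 0.15160
  k=9: C(15,9)·0.63^9·0.37^6 = 0.20076
Total = 0.35236

0.352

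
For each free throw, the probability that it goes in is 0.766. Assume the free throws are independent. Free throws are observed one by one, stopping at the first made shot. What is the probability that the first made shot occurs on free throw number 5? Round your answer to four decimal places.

0.0023

Geometric (trials to first success), p = 0.766.
P(Y = 5) = (1−p)^4 · p = 0.0029982 · 0.766 = 0.002297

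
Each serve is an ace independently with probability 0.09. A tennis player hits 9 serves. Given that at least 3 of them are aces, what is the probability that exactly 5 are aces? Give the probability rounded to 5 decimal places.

0.01260

X ~ Binomial(9, 0.09). Want P(X=5 | X≥3) = P(X=5) / P(X≥3).
P(X=5) = C(9,5)·0.09^5·0.91^4 = 0.0005102
P(X≥3) = 1 − 0.4279298 − 0.3809045 − 0.1506875 = 0.0404781
Ratio = 0.0005102 / 0.0404781 = 0.0126046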